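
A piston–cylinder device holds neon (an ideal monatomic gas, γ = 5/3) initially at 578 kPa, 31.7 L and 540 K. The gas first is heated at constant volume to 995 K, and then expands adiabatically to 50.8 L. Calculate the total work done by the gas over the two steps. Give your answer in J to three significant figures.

Step 1 (isochoric): W = 0 (constant volume).
After step 1: P = 1065 kPa (V unchanged).
Step 2 (adiabatic): W = (P₁V₁ − P₂V₂)/(γ−1) = (33761 − 24654)/0.667 = 13661 J.
W_total = 0 + 13661 = 13661 J.

W_total ≈ 13700 J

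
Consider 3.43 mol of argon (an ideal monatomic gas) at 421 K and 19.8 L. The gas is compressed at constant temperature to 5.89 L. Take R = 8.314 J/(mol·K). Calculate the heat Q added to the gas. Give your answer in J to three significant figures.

Q ≈ -14600 J

Isothermal ⇒ ΔU = 0, so Q = W = nRT ln(V₂/V₁).
Q = (3.43)(8.314)(421) ln(5.89/19.8) = 12006 × -1.212 = -14556 J.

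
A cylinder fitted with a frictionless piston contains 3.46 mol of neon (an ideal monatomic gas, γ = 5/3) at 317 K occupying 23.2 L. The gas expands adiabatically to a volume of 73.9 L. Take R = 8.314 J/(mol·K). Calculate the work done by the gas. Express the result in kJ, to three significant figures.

W ≈ 7.36 kJ

Adiabatic: TV^(γ−1) = const with γ = 5/3.
T₂ = T₁ (V₁/V₂)^(γ−1) = 317 × (23.2/73.9)^0.667 = 317 × 0.4619 = 146.4 K.
W_by = nCᵥ(T₁ − T₂) = (3.46)(12.47)(317 − 146.4) = 7360 J.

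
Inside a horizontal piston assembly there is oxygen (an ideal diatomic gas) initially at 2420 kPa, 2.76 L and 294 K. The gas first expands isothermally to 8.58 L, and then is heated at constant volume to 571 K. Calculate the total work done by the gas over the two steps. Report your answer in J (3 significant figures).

Step 1 (isothermal): W = P₁V₁ ln(V₂/V₁) = (6679) ln(8.58/2.76) = 7576 J.
Step 2 (isochoric): W = 0 (constant volume).
W_total = 7576 + 0 = 7576 J.

W_total ≈ 7580 J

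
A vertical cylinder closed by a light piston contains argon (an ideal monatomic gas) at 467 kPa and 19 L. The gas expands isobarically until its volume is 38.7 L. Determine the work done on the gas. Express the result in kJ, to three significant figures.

Isobaric: W = P ΔV.
W = (467 kPa)(38.7 − 19 L) = (467)(19.7) = 9200 J.
Work on gas = −W_by = -9200 J.

W ≈ -9.20 kJ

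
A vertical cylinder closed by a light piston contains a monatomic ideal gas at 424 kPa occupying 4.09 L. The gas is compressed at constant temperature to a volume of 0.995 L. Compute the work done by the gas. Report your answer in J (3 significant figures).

W ≈ -2450 J

Isothermal: W = nRT ln(V₂/V₁) = P₁V₁ ln(V₂/V₁).
P₁V₁ = (424 kPa)(4.09 L) = 1734 J.
W = 1734 × ln(0.995/4.09) = 1734 × -1.414
W_by_gas = -2451 J.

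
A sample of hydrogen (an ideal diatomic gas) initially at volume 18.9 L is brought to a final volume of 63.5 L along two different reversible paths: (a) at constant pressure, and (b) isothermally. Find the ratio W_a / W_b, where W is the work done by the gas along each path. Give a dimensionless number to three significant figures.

W_a / W_b ≈ 1.95

Path (a) isobaric: W = P₁(V₂ − V₁) → W_a/(P₁V₁) = 2.36.
Path (b) isothermal: W = P₁V₁ ln(V₂/V₁) → W_b/(P₁V₁) = 1.212.
W_a / W_b = 2.36 / 1.212 = 1.947.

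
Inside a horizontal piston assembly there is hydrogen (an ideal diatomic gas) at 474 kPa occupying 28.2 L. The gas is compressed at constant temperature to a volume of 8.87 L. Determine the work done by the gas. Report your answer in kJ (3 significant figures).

Isothermal: W = nRT ln(V₂/V₁) = P₁V₁ ln(V₂/V₁).
P₁V₁ = (474 kPa)(28.2 L) = 13367 J.
W = 13367 × ln(8.87/28.2) = 13367 × -1.157
W_by_gas = -15461 J.

W ≈ -15.5 kJ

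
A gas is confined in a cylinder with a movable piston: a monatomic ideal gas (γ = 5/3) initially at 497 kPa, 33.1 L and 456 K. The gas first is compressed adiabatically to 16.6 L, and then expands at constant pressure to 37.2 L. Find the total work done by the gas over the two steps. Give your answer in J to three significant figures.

W_total ≈ 17900 J

Step 1 (adiabatic): W = (P₁V₁ − P₂V₂)/(γ−1) = (16451 − 26061)/0.667 = -14416 J.
After step 1: P = 1570 kPa, V = 16.6 L, T = 722.4 K.
Step 2 (isobaric): W = PΔV = (1570 kPa)(37.2 − 16.6 L) = 32341 J.
W_total = -14416 + 32341 = 17925 J.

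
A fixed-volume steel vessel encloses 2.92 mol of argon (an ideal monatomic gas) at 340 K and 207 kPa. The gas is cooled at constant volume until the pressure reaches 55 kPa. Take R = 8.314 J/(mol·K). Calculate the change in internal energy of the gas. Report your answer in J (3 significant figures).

ΔU ≈ -9090 J

Constant volume ⇒ W = 0, so Q = ΔU = nCᵥΔT with Cᵥ = 3R/2 = 12.47 J/(mol·K).
At constant V, T₂/T₁ = P₂/P₁ ⇒ ΔT = T₁(P₂/P₁ − 1) = 340·(55/207 − 1) = -249.7 K.
ΔU = (2.92)(12.47)(-249.7) = -9092 J.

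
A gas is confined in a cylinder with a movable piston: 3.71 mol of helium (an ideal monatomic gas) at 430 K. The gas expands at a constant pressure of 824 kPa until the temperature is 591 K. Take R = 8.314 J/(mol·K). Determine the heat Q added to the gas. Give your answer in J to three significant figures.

Isobaric: W = nRΔT = (3.71)(8.314)(161) = 4966 J.
ΔU = nCᵥΔT with Cᵥ = 3R/2: ΔU = (3.71)(12.47)(161) = 7449 J.
Q = ΔU + W = 7449 + 4966 = 12415 J.

Q ≈ 12400 J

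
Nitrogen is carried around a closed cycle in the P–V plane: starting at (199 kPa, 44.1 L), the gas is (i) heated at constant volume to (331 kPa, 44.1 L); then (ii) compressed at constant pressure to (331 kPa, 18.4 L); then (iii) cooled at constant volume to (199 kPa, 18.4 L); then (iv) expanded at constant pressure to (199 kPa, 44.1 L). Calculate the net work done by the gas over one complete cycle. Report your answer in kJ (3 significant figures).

Constant-volume legs do no work.
W(ii) = (331)(18.4 − 44.1) = -8507 J; W(iv) = (199)(44.1 − 18.4) = 5114 J.
W_net = -8507 + 5114 = -3392 J (the counter-clockwise enclosed area).

W_net ≈ -3.39 kJ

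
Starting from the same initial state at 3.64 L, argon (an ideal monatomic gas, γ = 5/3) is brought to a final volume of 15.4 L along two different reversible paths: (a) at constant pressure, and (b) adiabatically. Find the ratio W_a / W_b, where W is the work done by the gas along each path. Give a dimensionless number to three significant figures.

W_a / W_b ≈ 3.49

Path (a) isobaric: W = P₁(V₂ − V₁) → W_a/(P₁V₁) = 3.231.
Path (b) adiabatic: W = P₁V₁(1 − (V₁/V₂)^(γ−1))/(γ−1) → W_b/(P₁V₁) = 0.9266.
W_a / W_b = 3.231 / 0.9266 = 3.487.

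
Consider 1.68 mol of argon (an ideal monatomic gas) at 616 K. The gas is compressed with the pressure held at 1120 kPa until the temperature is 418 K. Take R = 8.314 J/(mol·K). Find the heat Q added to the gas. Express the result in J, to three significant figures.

Isobaric: W = nRΔT = (1.68)(8.314)(-198) = -2766 J.
ΔU = nCᵥΔT with Cᵥ = 3R/2: ΔU = (1.68)(12.47)(-198) = -4148 J.
Q = ΔU + W = -4148 − 2766 = -6914 J.

Q ≈ -6910 J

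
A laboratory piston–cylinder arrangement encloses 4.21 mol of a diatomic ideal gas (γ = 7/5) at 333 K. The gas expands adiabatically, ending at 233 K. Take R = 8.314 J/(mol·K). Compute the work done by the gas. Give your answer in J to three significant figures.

Adiabatic ⇒ Q = 0, so W_by = −ΔU = nCᵥ(T₁ − T₂).
Cᵥ = 5R/2 = 20.79 J/(mol·K).
W = (4.21)(20.79)(333 − 233) = 8750 J.

W ≈ 8750 J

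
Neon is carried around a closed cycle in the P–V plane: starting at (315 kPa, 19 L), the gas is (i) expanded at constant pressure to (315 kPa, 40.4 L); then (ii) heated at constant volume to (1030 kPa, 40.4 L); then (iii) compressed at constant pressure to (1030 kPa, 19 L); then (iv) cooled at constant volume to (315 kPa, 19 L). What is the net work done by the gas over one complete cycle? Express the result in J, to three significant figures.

Constant-volume legs do no work.
W(i) = (315)(40.4 − 19) = 6741 J; W(iii) = (1030)(19 − 40.4) = -22042 J.
W_net = 6741 − 22042 = -15301 J (the counter-clockwise enclosed area).

W_net ≈ -15300 J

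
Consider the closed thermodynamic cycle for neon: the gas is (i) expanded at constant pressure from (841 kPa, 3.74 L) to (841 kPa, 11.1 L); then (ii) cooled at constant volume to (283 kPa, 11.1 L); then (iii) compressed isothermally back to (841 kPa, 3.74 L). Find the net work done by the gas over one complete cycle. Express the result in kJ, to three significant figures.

Leg (i): W = PΔV = (841)(11.1 − 3.74) = 6190 J.
Leg (ii): W = 0.
Leg (iii): W = PᵢVᵢ ln(V_f/Vᵢ) = (3141) ln(3.74/11.1) = -3417 J.
W_net = 6190 − 3417 = 2772 J.

W_net ≈ 2.77 kJ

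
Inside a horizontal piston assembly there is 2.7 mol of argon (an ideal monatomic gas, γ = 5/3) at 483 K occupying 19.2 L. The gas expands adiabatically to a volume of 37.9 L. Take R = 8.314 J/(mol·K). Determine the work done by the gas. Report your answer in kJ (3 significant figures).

W ≈ 5.93 kJ

Adiabatic: TV^(γ−1) = const with γ = 5/3.
T₂ = T₁ (V₁/V₂)^(γ−1) = 483 × (19.2/37.9)^0.667 = 483 × 0.6355 = 306.9 K.
W_by = nCᵥ(T₁ − T₂) = (2.7)(12.47)(483 − 306.9) = 5928 J.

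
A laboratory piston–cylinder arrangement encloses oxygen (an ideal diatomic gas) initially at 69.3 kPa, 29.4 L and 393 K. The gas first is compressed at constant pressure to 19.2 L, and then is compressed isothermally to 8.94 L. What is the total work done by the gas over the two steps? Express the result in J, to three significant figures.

Step 1 (isobaric): W = PΔV = (69.3 kPa)(19.2 − 29.4 L) = -706.9 J.
After step 1: P = 69.3 kPa, V = 19.2 L, T = 256.7 K.
Step 2 (isothermal): W = P₁V₁ ln(V₂/V₁) = (1331) ln(8.94/19.2) = -1017 J.
W_total = -706.9 − 1017 = -1724 J.

W_total ≈ -1720 J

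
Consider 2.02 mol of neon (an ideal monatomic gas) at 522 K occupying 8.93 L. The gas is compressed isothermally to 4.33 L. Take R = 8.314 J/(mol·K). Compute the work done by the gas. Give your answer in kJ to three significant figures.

W ≈ -6.35 kJ

Isothermal: W = nRT ln(V₂/V₁).
W = (2.02)(8.314)(522) × ln(4.33/8.93)
  = 8767 × -0.7238
W_by_gas = -6346 J.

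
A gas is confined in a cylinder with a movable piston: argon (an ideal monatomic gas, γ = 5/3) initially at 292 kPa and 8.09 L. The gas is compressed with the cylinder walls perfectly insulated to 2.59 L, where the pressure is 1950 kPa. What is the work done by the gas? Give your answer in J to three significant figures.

W ≈ -4030 J

Adiabatic: W = (P₁V₁ − P₂V₂)/(γ − 1) with γ = 5/3.
P₁V₁ = 2362 J, P₂V₂ = 5050 J.
W = (2362 − 5050) / 0.6667 = -4032 J.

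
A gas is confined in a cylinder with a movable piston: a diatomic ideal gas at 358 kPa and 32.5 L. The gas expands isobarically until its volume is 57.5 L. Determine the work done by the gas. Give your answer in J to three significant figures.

W ≈ 8950 J

Isobaric: W = P ΔV.
W = (358 kPa)(57.5 − 32.5 L) = (358)(25) = 8950 J.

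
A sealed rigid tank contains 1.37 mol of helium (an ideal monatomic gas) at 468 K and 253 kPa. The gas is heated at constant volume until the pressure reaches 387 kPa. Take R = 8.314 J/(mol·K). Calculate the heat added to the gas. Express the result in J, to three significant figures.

Q ≈ 4230 J

Constant volume ⇒ W = 0, so Q = ΔU = nCᵥΔT with Cᵥ = 3R/2 = 12.47 J/(mol·K).
At constant V, T₂/T₁ = P₂/P₁ ⇒ ΔT = T₁(P₂/P₁ − 1) = 468·(387/253 − 1) = 247.9 K.
ΔU = (1.37)(12.47)(247.9) = 4235 J.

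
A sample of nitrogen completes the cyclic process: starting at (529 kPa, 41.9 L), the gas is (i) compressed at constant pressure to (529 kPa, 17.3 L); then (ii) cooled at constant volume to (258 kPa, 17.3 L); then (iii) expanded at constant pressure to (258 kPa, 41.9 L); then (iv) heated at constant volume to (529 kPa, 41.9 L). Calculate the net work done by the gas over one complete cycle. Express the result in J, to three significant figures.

Constant-volume legs do no work.
W(i) = (529)(17.3 − 41.9) = -13013 J; W(iii) = (258)(41.9 − 17.3) = 6347 J.
W_net = -13013 + 6347 = -6667 J (the counter-clockwise enclosed area).

W_net ≈ -6670 J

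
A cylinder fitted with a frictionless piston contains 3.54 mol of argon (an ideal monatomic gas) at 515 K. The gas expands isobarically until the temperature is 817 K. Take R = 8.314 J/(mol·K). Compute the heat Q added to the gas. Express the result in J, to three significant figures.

Q ≈ 22200 J

Isobaric: W = nRΔT = (3.54)(8.314)(302) = 8888 J.
ΔU = nCᵥΔT with Cᵥ = 3R/2: ΔU = (3.54)(12.47)(302) = 13332 J.
Q = ΔU + W = 13332 + 8888 = 22221 J.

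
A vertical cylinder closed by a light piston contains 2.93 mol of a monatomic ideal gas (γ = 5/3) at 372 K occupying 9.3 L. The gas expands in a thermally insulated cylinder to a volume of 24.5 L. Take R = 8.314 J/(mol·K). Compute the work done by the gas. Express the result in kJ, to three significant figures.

W ≈ 6.47 kJ

Adiabatic: TV^(γ−1) = const with γ = 5/3.
T₂ = T₁ (V₁/V₂)^(γ−1) = 372 × (9.3/24.5)^0.667 = 372 × 0.5243 = 195 K.
W_by = nCᵥ(T₁ − T₂) = (2.93)(12.47)(372 − 195) = 6467 J.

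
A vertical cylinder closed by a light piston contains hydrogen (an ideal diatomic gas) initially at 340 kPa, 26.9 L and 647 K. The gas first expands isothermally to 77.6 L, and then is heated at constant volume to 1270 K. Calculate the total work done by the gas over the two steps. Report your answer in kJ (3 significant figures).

W_total ≈ 9.69 kJ

Step 1 (isothermal): W = P₁V₁ ln(V₂/V₁) = (9146) ln(77.6/26.9) = 9690 J.
Step 2 (isochoric): W = 0 (constant volume).
W_total = 9690 + 0 = 9690 J.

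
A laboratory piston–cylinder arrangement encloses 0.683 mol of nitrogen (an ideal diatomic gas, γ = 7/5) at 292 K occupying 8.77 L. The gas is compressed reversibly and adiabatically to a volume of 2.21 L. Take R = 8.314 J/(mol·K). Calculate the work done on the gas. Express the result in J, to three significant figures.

W ≈ 3050 J

Adiabatic: TV^(γ−1) = const with γ = 7/5.
T₂ = T₁ (V₁/V₂)^(γ−1) = 292 × (8.77/2.21)^0.4 = 292 × 1.736 = 506.8 K.
W_by = nCᵥ(T₁ − T₂) = (0.683)(20.79)(292 − 506.8) = -3049 J.
Work on gas = −W_by = 3049 J.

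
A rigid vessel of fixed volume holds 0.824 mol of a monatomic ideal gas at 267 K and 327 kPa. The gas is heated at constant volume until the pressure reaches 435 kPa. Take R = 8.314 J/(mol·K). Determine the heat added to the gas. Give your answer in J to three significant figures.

Constant volume ⇒ W = 0, so Q = ΔU = nCᵥΔT with Cᵥ = 3R/2 = 12.47 J/(mol·K).
At constant V, T₂/T₁ = P₂/P₁ ⇒ ΔT = T₁(P₂/P₁ − 1) = 267·(435/327 − 1) = 88.18 K.
ΔU = (0.824)(12.47)(88.18) = 906.2 J.

Q ≈ 906 J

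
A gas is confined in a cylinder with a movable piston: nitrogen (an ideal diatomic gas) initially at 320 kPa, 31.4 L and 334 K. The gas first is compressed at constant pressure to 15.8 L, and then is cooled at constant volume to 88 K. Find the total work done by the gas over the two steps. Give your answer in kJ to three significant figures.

W_total ≈ -4.99 kJ

Step 1 (isobaric): W = PΔV = (320 kPa)(15.8 − 31.4 L) = -4992 J.
Step 2 (isochoric): W = 0 (constant volume).
W_total = -4992 + 0 = -4992 J.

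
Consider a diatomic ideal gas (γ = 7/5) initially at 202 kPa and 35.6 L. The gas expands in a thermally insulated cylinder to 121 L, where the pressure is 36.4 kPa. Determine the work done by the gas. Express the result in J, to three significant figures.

Adiabatic: W = (P₁V₁ − P₂V₂)/(γ − 1) with γ = 7/5.
P₁V₁ = 7191 J, P₂V₂ = 4404 J.
W = (7191 − 4404) / 0.4 = 6967 J.

W ≈ 6970 J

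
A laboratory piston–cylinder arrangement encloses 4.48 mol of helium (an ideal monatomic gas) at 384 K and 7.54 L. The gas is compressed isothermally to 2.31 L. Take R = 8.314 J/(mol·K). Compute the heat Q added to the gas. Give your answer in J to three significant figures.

Isothermal ⇒ ΔU = 0, so Q = W = nRT ln(V₂/V₁).
Q = (4.48)(8.314)(384) ln(2.31/7.54) = 14303 × -1.183 = -16920 J.

Q ≈ -16900 J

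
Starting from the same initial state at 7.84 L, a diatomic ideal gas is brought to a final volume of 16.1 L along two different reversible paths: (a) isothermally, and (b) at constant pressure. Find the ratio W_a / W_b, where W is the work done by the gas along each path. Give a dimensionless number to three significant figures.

W_a / W_b ≈ 0.683

Path (a) isothermal: W = P₁V₁ ln(V₂/V₁) → W_a/(P₁V₁) = 0.7196.
Path (b) isobaric: W = P₁(V₂ − V₁) → W_b/(P₁V₁) = 1.054.
W_a / W_b = 0.7196 / 1.054 = 0.683.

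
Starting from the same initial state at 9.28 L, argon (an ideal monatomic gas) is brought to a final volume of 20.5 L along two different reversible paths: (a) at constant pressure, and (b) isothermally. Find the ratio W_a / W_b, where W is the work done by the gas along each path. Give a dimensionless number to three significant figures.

Path (a) isobaric: W = P₁(V₂ − V₁) → W_a/(P₁V₁) = 1.209.
Path (b) isothermal: W = P₁V₁ ln(V₂/V₁) → W_b/(P₁V₁) = 0.7926.
W_a / W_b = 1.209 / 0.7926 = 1.525.

W_a / W_b ≈ 1.53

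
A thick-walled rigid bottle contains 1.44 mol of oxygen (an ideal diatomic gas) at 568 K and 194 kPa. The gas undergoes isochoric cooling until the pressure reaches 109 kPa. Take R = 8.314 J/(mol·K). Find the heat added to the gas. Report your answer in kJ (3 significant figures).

Constant volume ⇒ W = 0, so Q = ΔU = nCᵥΔT with Cᵥ = 5R/2 = 20.79 J/(mol·K).
At constant V, T₂/T₁ = P₂/P₁ ⇒ ΔT = T₁(P₂/P₁ − 1) = 568·(109/194 − 1) = -248.9 K.
ΔU = (1.44)(20.79)(-248.9) = -7449 J.

Q ≈ -7.45 kJ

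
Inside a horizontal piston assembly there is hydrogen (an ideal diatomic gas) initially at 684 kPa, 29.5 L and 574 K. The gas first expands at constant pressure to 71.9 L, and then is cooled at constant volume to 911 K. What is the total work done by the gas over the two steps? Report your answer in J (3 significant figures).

W_total ≈ 29000 J

Step 1 (isobaric): W = PΔV = (684 kPa)(71.9 − 29.5 L) = 29002 J.
Step 2 (isochoric): W = 0 (constant volume).
W_total = 29002 + 0 = 29002 J.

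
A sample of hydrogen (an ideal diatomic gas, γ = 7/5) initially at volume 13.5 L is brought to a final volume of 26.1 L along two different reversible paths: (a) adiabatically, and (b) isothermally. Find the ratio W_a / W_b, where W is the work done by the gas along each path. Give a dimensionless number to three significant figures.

W_a / W_b ≈ 0.879

Path (a) adiabatic: W = P₁V₁(1 − (V₁/V₂)^(γ−1))/(γ−1) → W_a/(P₁V₁) = 0.5795.
Path (b) isothermal: W = P₁V₁ ln(V₂/V₁) → W_b/(P₁V₁) = 0.6592.
W_a / W_b = 0.5795 / 0.6592 = 0.879.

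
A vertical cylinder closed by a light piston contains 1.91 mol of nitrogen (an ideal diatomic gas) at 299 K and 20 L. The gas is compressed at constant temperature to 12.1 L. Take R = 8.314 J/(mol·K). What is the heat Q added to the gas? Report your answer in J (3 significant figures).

Isothermal ⇒ ΔU = 0, so Q = W = nRT ln(V₂/V₁).
Q = (1.91)(8.314)(299) ln(12.1/20) = 4748 × -0.5025 = -2386 J.

Q ≈ -2390 J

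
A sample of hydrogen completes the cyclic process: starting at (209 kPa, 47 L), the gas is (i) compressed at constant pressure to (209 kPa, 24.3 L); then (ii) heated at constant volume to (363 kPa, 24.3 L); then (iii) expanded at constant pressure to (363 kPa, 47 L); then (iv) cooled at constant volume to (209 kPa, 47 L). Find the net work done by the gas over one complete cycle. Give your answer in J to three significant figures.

Constant-volume legs do no work.
W(i) = (209)(24.3 − 47) = -4744 J; W(iii) = (363)(47 − 24.3) = 8240 J.
W_net = -4744 + 8240 = 3496 J (the clockwise enclosed area).

W_net ≈ 3500 J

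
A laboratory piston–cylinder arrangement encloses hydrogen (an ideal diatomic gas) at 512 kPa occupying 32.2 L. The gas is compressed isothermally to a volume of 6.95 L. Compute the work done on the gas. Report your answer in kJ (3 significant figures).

Isothermal: W = nRT ln(V₂/V₁) = P₁V₁ ln(V₂/V₁).
P₁V₁ = (512 kPa)(32.2 L) = 16486 J.
W = 16486 × ln(6.95/32.2) = 16486 × -1.533
W_by_gas = -25277 J; work on gas = −W_by = 25277 J.

W ≈ 25.3 kJ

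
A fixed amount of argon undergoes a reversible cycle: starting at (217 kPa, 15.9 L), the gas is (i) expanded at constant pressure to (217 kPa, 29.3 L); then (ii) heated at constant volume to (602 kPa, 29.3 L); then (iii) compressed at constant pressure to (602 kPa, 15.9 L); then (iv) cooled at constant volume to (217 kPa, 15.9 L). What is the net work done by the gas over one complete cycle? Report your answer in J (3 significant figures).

W_net ≈ -5160 J

Constant-volume legs do no work.
W(i) = (217)(29.3 − 15.9) = 2908 J; W(iii) = (602)(15.9 − 29.3) = -8067 J.
W_net = 2908 − 8067 = -5159 J (the counter-clockwise enclosed area).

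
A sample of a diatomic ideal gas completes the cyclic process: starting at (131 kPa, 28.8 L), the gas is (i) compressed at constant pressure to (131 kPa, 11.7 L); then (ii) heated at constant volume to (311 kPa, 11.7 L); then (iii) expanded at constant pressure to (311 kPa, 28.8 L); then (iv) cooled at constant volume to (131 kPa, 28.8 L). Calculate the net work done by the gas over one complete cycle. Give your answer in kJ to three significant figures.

W_net ≈ 3.08 kJ

Constant-volume legs do no work.
W(i) = (131)(11.7 − 28.8) = -2240 J; W(iii) = (311)(28.8 − 11.7) = 5318 J.
W_net = -2240 + 5318 = 3078 J (the clockwise enclosed area).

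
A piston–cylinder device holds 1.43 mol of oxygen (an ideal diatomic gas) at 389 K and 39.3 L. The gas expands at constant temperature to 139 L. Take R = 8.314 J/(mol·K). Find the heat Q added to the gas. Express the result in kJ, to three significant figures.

Q ≈ 5.84 kJ

Isothermal ⇒ ΔU = 0, so Q = W = nRT ln(V₂/V₁).
Q = (1.43)(8.314)(389) ln(139/39.3) = 4625 × 1.263 = 5842 J.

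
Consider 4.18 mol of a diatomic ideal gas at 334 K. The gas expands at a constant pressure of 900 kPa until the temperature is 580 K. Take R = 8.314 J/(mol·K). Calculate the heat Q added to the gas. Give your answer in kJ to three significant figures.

Isobaric: W = nRΔT = (4.18)(8.314)(246) = 8549 J.
ΔU = nCᵥΔT with Cᵥ = 5R/2: ΔU = (4.18)(20.79)(246) = 21373 J.
Q = ΔU + W = 21373 + 8549 = 29922 J.

Q ≈ 29.9 kJ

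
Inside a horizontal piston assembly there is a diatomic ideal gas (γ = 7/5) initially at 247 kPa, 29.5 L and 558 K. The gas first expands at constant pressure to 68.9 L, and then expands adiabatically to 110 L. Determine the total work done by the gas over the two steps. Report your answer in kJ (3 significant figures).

Step 1 (isobaric): W = PΔV = (247 kPa)(68.9 − 29.5 L) = 9732 J.
After step 1: P = 247 kPa, V = 68.9 L, T = 1303 K.
Step 2 (adiabatic): W = (P₁V₁ − P₂V₂)/(γ−1) = (17018 − 14114)/0.4 = 7261 J.
W_total = 9732 + 7261 = 16993 J.

W_total ≈ 17.0 kJ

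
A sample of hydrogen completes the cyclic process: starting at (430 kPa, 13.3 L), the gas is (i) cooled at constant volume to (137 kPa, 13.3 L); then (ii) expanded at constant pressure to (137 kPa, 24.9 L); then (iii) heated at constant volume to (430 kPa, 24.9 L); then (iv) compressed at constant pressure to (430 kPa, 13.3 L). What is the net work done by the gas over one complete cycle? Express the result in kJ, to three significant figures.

W_net ≈ -3.40 kJ

Constant-volume legs do no work.
W(ii) = (137)(24.9 − 13.3) = 1589 J; W(iv) = (430)(13.3 − 24.9) = -4988 J.
W_net = 1589 − 4988 = -3399 J (the counter-clockwise enclosed area).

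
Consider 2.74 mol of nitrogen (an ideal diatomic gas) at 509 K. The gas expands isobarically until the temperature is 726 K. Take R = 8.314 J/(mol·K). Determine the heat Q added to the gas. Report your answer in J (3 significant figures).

Q ≈ 17300 J

Isobaric: W = nRΔT = (2.74)(8.314)(217) = 4943 J.
ΔU = nCᵥΔT with Cᵥ = 5R/2: ΔU = (2.74)(20.79)(217) = 12358 J.
Q = ΔU + W = 12358 + 4943 = 17302 J.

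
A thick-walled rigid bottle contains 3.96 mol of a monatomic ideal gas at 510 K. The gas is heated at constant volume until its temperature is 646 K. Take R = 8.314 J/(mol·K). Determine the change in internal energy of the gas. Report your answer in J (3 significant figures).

Constant volume ⇒ W = 0, so Q = ΔU = nCᵥΔT with Cᵥ = 3R/2 = 12.47 J/(mol·K).
ΔU = (3.96)(12.47)(646 − 510) = 6716 J.

ΔU ≈ 6720 J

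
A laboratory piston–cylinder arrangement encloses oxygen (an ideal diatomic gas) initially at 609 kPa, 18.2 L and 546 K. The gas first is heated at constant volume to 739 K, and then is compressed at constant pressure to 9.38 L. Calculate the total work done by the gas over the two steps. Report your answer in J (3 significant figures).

W_total ≈ -7270 J

Step 1 (isochoric): W = 0 (constant volume).
After step 1: P = 824.3 kPa (V unchanged).
Step 2 (isobaric): W = PΔV = (824.3 kPa)(9.38 − 18.2 L) = -7270 J.
W_total = 0 − 7270 = -7270 J.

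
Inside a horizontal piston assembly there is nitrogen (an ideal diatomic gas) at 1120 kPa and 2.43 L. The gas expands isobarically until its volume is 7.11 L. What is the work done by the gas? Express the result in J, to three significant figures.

Isobaric: W = P ΔV.
W = (1120 kPa)(7.11 − 2.43 L) = (1120)(4.68) = 5242 J.

W ≈ 5240 J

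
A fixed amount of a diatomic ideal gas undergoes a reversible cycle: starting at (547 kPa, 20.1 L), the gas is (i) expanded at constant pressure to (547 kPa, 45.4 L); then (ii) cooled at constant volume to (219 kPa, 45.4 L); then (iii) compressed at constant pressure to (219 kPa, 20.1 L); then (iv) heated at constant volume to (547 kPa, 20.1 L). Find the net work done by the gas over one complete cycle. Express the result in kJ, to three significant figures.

W_net ≈ 8.30 kJ

Constant-volume legs do no work.
W(i) = (547)(45.4 − 20.1) = 13839 J; W(iii) = (219)(20.1 − 45.4) = -5541 J.
W_net = 13839 − 5541 = 8298 J (the clockwise enclosed area).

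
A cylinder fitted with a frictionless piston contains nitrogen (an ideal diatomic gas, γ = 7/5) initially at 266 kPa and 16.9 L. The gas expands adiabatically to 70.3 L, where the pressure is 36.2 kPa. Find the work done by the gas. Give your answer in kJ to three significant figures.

Adiabatic: W = (P₁V₁ − P₂V₂)/(γ − 1) with γ = 7/5.
P₁V₁ = 4495 J, P₂V₂ = 2545 J.
W = (4495 − 2545) / 0.4 = 4876 J.

W ≈ 4.88 kJ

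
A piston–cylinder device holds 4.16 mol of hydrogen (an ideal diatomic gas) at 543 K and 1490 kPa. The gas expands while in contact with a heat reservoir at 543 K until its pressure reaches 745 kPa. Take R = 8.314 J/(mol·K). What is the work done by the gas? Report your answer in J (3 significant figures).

W ≈ 13000 J

Isothermal process: W = nRT ln(V₂/V₁) = nRT ln(P₁/P₂).
W = (4.16)(8.314)(543) × ln(1490/745)
  = 18780 × ln(2) = 18780 × 0.6931
W_by_gas = 13018 J.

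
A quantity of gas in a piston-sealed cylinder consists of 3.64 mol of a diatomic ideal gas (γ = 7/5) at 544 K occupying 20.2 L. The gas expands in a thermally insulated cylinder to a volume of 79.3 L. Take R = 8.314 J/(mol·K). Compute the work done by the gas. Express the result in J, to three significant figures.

W ≈ 17300 J

Adiabatic: TV^(γ−1) = const with γ = 7/5.
T₂ = T₁ (V₁/V₂)^(γ−1) = 544 × (20.2/79.3)^0.4 = 544 × 0.5787 = 314.8 K.
W_by = nCᵥ(T₁ − T₂) = (3.64)(20.79)(544 − 314.8) = 17341 J.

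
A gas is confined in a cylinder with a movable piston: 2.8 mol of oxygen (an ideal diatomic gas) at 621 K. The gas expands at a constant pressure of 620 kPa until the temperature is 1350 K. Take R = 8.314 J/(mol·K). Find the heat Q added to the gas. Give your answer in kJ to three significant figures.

Q ≈ 59.4 kJ

Isobaric: W = nRΔT = (2.8)(8.314)(729) = 16971 J.
ΔU = nCᵥΔT with Cᵥ = 5R/2: ΔU = (2.8)(20.79)(729) = 42426 J.
Q = ΔU + W = 42426 + 16971 = 59397 J.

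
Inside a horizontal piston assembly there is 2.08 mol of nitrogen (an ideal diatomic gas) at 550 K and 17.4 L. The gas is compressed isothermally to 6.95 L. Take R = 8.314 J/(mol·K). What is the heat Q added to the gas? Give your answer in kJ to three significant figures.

Isothermal ⇒ ΔU = 0, so Q = W = nRT ln(V₂/V₁).
Q = (2.08)(8.314)(550) ln(6.95/17.4) = 9511 × -0.9177 = -8729 J.

Q ≈ -8.73 kJ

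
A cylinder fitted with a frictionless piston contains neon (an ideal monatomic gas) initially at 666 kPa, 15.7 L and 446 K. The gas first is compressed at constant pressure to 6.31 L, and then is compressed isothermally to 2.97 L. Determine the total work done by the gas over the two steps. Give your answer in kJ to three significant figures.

W_total ≈ -9.42 kJ

Step 1 (isobaric): W = PΔV = (666 kPa)(6.31 − 15.7 L) = -6254 J.
After step 1: P = 666 kPa, V = 6.31 L, T = 179.3 K.
Step 2 (isothermal): W = P₁V₁ ln(V₂/V₁) = (4202) ln(2.97/6.31) = -3167 J.
W_total = -6254 − 3167 = -9421 J.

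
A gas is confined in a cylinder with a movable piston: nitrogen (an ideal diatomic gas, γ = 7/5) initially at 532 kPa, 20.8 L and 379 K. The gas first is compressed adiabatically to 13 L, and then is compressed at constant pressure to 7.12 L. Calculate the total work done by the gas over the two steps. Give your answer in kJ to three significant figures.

Step 1 (adiabatic): W = (P₁V₁ − P₂V₂)/(γ−1) = (11066 − 13354)/0.4 = -5722 J.
After step 1: P = 1027 kPa, V = 13 L, T = 457.4 K.
Step 2 (isobaric): W = PΔV = (1027 kPa)(7.12 − 13 L) = -6040 J.
W_total = -5722 − 6040 = -11762 J.

W_total ≈ -11.8 kJ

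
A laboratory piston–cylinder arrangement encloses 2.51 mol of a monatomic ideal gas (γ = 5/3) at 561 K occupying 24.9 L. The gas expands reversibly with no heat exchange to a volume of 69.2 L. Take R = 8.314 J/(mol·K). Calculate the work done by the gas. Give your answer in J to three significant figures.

Adiabatic: TV^(γ−1) = const with γ = 5/3.
T₂ = T₁ (V₁/V₂)^(γ−1) = 561 × (24.9/69.2)^0.667 = 561 × 0.5059 = 283.8 K.
W_by = nCᵥ(T₁ − T₂) = (2.51)(12.47)(561 − 283.8) = 8677 J.

W ≈ 8680 J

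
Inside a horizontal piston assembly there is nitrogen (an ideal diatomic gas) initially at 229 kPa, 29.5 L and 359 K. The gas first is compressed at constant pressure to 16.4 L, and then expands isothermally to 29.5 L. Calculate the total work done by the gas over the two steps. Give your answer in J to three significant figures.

Step 1 (isobaric): W = PΔV = (229 kPa)(16.4 − 29.5 L) = -3000 J.
After step 1: P = 229 kPa, V = 16.4 L, T = 199.6 K.
Step 2 (isothermal): W = P₁V₁ ln(V₂/V₁) = (3756) ln(29.5/16.4) = 2205 J.
W_total = -3000 + 2205 = -795 J.

W_total ≈ -795 J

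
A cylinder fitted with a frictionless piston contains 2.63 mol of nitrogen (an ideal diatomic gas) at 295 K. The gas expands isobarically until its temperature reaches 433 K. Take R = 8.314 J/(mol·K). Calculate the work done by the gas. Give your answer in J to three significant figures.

W ≈ 3020 J

Isobaric: W = P ΔV = nR ΔT.
W = (2.63)(8.314)(433 − 295) = 3017 J.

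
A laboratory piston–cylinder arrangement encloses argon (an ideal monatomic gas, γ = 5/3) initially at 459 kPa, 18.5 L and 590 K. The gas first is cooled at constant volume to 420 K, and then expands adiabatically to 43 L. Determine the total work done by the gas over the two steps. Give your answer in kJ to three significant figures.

Step 1 (isochoric): W = 0 (constant volume).
After step 1: P = 326.7 kPa (V unchanged).
Step 2 (adiabatic): W = (P₁V₁ − P₂V₂)/(γ−1) = (6045 − 3445)/0.667 = 3900 J.
W_total = 0 + 3900 = 3900 J.

W_total ≈ 3.90 kJ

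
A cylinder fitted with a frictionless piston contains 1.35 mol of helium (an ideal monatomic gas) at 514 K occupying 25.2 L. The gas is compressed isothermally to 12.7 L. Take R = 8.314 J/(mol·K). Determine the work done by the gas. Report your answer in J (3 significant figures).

W ≈ -3950 J

Isothermal: W = nRT ln(V₂/V₁).
W = (1.35)(8.314)(514) × ln(12.7/25.2)
  = 5769 × -0.6852
W_by_gas = -3953 J.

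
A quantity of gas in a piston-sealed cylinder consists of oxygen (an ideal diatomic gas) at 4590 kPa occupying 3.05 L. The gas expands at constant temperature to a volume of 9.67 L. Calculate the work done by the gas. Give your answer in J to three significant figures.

W ≈ 16200 J

Isothermal: W = nRT ln(V₂/V₁) = P₁V₁ ln(V₂/V₁).
P₁V₁ = (4590 kPa)(3.05 L) = 14000 J.
W = 14000 × ln(9.67/3.05) = 14000 × 1.154
W_by_gas = 16154 J.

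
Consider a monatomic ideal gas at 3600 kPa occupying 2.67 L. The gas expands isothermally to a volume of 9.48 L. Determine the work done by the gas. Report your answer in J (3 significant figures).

W ≈ 12200 J

Isothermal: W = nRT ln(V₂/V₁) = P₁V₁ ln(V₂/V₁).
P₁V₁ = (3600 kPa)(2.67 L) = 9612 J.
W = 9612 × ln(9.48/2.67) = 9612 × 1.267
W_by_gas = 12179 J.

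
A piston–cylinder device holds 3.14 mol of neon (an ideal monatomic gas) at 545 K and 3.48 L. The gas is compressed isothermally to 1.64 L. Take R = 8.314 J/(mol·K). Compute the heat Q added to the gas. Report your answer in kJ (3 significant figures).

Isothermal ⇒ ΔU = 0, so Q = W = nRT ln(V₂/V₁).
Q = (3.14)(8.314)(545) ln(1.64/3.48) = 14228 × -0.7523 = -10704 J.

Q ≈ -10.7 kJ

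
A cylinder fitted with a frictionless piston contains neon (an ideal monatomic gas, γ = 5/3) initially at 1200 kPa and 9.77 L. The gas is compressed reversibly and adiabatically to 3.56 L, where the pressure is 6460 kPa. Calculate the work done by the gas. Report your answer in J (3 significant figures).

W ≈ -16900 J

Adiabatic: W = (P₁V₁ − P₂V₂)/(γ − 1) with γ = 5/3.
P₁V₁ = 11724 J, P₂V₂ = 22998 J.
W = (11724 − 22998) / 0.6667 = -16910 J.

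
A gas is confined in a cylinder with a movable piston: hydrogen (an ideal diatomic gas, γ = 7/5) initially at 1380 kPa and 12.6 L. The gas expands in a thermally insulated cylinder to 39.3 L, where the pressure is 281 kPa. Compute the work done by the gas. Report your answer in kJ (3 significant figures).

Adiabatic: W = (P₁V₁ − P₂V₂)/(γ − 1) with γ = 7/5.
P₁V₁ = 17388 J, P₂V₂ = 11043 J.
W = (17388 − 11043) / 0.4 = 15862 J.

W ≈ 15.9 kJ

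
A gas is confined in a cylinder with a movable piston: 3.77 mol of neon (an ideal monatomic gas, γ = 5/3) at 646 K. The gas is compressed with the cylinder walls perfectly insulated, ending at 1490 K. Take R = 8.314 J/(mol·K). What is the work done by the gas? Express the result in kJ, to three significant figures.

W ≈ -39.7 kJ

Adiabatic ⇒ Q = 0, so W_by = −ΔU = nCᵥ(T₁ − T₂).
Cᵥ = 3R/2 = 12.47 J/(mol·K).
W = (3.77)(12.47)(646 − 1490) = -39681 J.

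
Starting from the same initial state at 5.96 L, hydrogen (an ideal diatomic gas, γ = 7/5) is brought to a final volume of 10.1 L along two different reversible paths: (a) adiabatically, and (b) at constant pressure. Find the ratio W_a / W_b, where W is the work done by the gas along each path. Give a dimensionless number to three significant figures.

Path (a) adiabatic: W = P₁V₁(1 − (V₁/V₂)^(γ−1))/(γ−1) → W_a/(P₁V₁) = 0.4755.
Path (b) isobaric: W = P₁(V₂ − V₁) → W_b/(P₁V₁) = 0.6946.
W_a / W_b = 0.4755 / 0.6946 = 0.6846.

W_a / W_b ≈ 0.685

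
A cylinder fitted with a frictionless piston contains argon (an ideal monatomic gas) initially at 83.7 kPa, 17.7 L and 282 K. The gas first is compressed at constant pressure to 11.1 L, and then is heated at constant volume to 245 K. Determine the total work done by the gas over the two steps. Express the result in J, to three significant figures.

Step 1 (isobaric): W = PΔV = (83.7 kPa)(11.1 − 17.7 L) = -552.4 J.
Step 2 (isochoric): W = 0 (constant volume).
W_total = -552.4 + 0 = -552.4 J.

W_total ≈ -552 J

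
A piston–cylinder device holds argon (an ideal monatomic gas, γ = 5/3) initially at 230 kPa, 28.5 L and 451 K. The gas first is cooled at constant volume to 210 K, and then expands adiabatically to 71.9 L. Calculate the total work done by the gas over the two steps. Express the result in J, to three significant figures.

W_total ≈ 2110 J

Step 1 (isochoric): W = 0 (constant volume).
After step 1: P = 107.1 kPa (V unchanged).
Step 2 (adiabatic): W = (P₁V₁ − P₂V₂)/(γ−1) = (3052 − 1647)/0.667 = 2108 J.
W_total = 0 + 2108 = 2108 J.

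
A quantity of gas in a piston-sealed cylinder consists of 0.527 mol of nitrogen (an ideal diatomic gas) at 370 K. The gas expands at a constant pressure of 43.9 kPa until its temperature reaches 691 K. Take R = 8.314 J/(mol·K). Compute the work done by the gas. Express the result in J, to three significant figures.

Isobaric: W = P ΔV = nR ΔT.
W = (0.527)(8.314)(691 − 370) = 1406 J.

W ≈ 1410 J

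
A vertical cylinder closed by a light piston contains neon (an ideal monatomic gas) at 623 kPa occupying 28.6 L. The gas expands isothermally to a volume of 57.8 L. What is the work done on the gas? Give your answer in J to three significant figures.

Isothermal: W = nRT ln(V₂/V₁) = P₁V₁ ln(V₂/V₁).
P₁V₁ = (623 kPa)(28.6 L) = 17818 J.
W = 17818 × ln(57.8/28.6) = 17818 × 0.7036
W_by_gas = 12536 J; work on gas = −W_by = -12536 J.

W ≈ -12500 J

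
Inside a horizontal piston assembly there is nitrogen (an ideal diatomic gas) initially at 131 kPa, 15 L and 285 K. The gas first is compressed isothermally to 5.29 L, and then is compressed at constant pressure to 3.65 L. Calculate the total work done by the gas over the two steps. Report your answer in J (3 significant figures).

Step 1 (isothermal): W = P₁V₁ ln(V₂/V₁) = (1965) ln(5.29/15) = -2048 J.
After step 1: P = 371.5 kPa, V = 5.29 L, T = 285 K.
Step 2 (isobaric): W = PΔV = (371.5 kPa)(3.65 − 5.29 L) = -609.2 J.
W_total = -2048 − 609.2 = -2657 J.

W_total ≈ -2660 J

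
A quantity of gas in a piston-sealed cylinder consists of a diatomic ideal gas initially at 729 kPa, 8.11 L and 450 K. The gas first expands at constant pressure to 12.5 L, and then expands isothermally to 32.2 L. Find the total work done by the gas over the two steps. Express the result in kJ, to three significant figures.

W_total ≈ 11.8 kJ

Step 1 (isobaric): W = PΔV = (729 kPa)(12.5 − 8.11 L) = 3200 J.
After step 1: P = 729 kPa, V = 12.5 L, T = 693.6 K.
Step 2 (isothermal): W = P₁V₁ ln(V₂/V₁) = (9112) ln(32.2/12.5) = 8623 J.
W_total = 3200 + 8623 = 11823 J.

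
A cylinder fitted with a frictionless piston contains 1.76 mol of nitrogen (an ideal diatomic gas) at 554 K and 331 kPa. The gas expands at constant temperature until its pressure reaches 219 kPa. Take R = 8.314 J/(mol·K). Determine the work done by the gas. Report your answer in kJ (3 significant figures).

Isothermal process: W = nRT ln(V₂/V₁) = nRT ln(P₁/P₂).
W = (1.76)(8.314)(554) × ln(331/219)
  = 8106 × ln(1.511) = 8106 × 0.413
W_by_gas = 3348 J.

W ≈ 3.35 kJ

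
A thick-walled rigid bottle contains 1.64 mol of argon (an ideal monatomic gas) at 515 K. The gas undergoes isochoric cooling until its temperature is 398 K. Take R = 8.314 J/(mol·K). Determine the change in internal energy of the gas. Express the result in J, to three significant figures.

Constant volume ⇒ W = 0, so Q = ΔU = nCᵥΔT with Cᵥ = 3R/2 = 12.47 J/(mol·K).
ΔU = (1.64)(12.47)(398 − 515) = -2393 J.

ΔU ≈ -2390 J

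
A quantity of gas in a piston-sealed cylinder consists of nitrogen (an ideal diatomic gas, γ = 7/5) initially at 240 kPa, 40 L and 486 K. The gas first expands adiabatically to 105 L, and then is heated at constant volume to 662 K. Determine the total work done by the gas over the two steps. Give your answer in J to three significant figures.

Step 1 (adiabatic): W = (P₁V₁ − P₂V₂)/(γ−1) = (9600 − 6526)/0.4 = 7686 J.
Step 2 (isochoric): W = 0 (constant volume).
W_total = 7686 + 0 = 7686 J.

W_total ≈ 7690 J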